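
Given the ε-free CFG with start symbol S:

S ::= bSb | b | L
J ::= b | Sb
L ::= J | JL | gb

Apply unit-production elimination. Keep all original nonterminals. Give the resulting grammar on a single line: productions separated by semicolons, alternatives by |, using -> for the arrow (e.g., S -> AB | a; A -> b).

Unit productions: L->J, S->L.
Unit pairs (A ⇒* B via units): (L,J), (S,J), (S,L).
S: inherits non-unit rules of {J, L, S} → JL | Sb | b | bSb | gb.
J: inherits non-unit rules of {J} → Sb | b.
L: inherits non-unit rules of {J, L} → JL | Sb | b | gb.

S -> b | JL | Sb | gb | bSb; J -> b | Sb; L -> b | JL | Sb | gb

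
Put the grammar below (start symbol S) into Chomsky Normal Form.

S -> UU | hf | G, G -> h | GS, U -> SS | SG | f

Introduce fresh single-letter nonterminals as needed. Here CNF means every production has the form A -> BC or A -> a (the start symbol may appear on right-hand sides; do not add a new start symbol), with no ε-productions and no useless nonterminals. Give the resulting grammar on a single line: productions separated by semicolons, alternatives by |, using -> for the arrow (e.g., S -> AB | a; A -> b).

No ε-productions.
After unit-elimination: S -> h | GS | UU | hf; G -> h | GS; U -> f | SG | SS.
TERM: introduce B -> f, A -> h and substitute in every rule of length ≥2.

S -> h | AB | GS | UU; A -> h; B -> f; G -> h | GS; U -> f | SG | SS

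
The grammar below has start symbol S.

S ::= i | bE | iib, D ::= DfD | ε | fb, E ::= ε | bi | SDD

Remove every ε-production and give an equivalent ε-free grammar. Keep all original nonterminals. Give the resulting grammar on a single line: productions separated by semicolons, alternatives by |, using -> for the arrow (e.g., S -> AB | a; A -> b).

S -> b | i | bE | iib; D -> f | Df | fD | fb | DfD; E -> S | SD | bi | SDD

Nullable set: {D, E}.
S -> bE: E nullable, giving b | bE.
Drop D -> ε.
D -> DfD: D, D nullable, giving Df | DfD | f | fD.
Drop E -> ε.
E -> SDD: D, D nullable, giving S | SD | SDD.
Unchanged (no nullable symbols): S -> i; S -> iib; D -> fb; E -> bi.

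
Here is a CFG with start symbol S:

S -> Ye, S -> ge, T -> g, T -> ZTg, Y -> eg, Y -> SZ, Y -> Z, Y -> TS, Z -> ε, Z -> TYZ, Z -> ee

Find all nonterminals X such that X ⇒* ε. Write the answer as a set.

{Y, Z}

Directly nullable (have an ε-rule): {Z}.
Y is nullable via Y -> Z (every symbol on the right is already known nullable).
Not nullable: S, T — each has a terminal in every rule's right-hand side or depends on a non-nullable symbol.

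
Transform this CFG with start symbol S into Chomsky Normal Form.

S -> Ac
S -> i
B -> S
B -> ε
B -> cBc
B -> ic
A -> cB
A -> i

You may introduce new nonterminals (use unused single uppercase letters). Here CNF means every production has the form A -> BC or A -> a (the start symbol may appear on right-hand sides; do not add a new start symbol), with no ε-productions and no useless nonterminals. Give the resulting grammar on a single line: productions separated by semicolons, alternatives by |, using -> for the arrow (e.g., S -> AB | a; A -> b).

Nullable: {B}; after ε-elimination: S -> i | Ac; A -> c | i | cB; B -> S | cc | ic | cBc.
After unit-elimination: S -> i | Ac; A -> c | i | cB; B -> i | Ac | cc | ic | cBc.
TERM: introduce C -> c, D -> i and substitute in every rule of length ≥2.
BIN: B -> CBC becomes B -> CE, E -> BC.

S -> i | AC; A -> c | i | CB; B -> i | AC | CC | CE | DC; C -> c; D -> i; E -> BC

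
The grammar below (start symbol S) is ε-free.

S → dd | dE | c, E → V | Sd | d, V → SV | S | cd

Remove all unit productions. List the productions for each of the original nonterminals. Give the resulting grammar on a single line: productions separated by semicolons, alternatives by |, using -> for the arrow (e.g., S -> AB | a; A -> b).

Unit productions: E->V, V->S.
Unit pairs (A ⇒* B via units): (E,S), (E,V), (V,S).
S: inherits non-unit rules of {S} → c | dE | dd.
E: inherits non-unit rules of {E, S, V} → SV | Sd | c | cd | d | dE | dd.
V: inherits non-unit rules of {S, V} → SV | c | cd | dE | dd.

S -> c | dE | dd; E -> c | d | SV | Sd | cd | dE | dd; V -> c | SV | cd | dE | dd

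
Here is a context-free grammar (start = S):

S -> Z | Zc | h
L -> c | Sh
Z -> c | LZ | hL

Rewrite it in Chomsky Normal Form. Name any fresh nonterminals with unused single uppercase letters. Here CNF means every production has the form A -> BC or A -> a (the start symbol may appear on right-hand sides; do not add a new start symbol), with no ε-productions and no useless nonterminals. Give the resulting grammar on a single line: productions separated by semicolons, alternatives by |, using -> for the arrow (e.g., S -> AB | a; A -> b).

No ε-productions.
After unit-elimination: S -> c | h | LZ | Zc | hL; L -> c | Sh; Z -> c | LZ | hL.
TERM: introduce B -> c, A -> h and substitute in every rule of length ≥2.

S -> c | h | AL | LZ | ZB; A -> h; B -> c; L -> c | SA; Z -> c | AL | LZ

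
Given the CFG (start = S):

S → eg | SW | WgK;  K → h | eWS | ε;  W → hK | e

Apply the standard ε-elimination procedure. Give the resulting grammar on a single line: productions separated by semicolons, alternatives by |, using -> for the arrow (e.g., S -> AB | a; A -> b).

S -> SW | Wg | eg | WgK; K -> h | eWS; W -> e | h | hK

Nullable set: {K}.
S -> WgK: K nullable, giving Wg | WgK.
Drop K -> ε.
W -> hK: K nullable, giving h | hK.
Unchanged (no nullable symbols): S -> SW; S -> eg; K -> eWS; K -> h; W -> e.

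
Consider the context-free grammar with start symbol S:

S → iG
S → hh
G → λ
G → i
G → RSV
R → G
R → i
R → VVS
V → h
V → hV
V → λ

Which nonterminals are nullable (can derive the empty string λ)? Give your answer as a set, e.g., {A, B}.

{G, R, V}

Directly nullable (have an ε-rule): {G, V}.
R is nullable via R -> G (every symbol on the right is already known nullable).
Not nullable: S — each has a terminal in every rule's right-hand side or depends on a non-nullable symbol.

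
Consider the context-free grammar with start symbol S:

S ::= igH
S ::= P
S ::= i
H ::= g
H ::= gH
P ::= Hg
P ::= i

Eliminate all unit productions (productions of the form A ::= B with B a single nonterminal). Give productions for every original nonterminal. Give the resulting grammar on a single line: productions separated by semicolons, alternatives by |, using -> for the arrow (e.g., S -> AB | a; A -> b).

Unit productions: S->P.
Unit pairs (A ⇒* B via units): (S,P).
S: inherits non-unit rules of {P, S} → Hg | i | igH.
H: inherits non-unit rules of {H} → g | gH.
P: inherits non-unit rules of {P} → Hg | i.

S -> i | Hg | igH; H -> g | gH; P -> i | Hg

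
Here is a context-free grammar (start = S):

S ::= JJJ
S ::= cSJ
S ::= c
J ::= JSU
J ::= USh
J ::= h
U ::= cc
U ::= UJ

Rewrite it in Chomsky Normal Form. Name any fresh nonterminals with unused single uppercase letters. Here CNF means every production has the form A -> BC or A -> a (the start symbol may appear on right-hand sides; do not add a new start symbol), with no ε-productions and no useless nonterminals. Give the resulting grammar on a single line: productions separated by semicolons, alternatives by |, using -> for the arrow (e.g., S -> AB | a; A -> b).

S -> c | BE | JF; A -> h; B -> c; C -> SU; D -> SA; E -> SJ; F -> JJ; J -> h | JC | UD; U -> BB | UJ

No ε-productions.
No unit productions to eliminate.
TERM: introduce B -> c, A -> h and substitute in every rule of length ≥2.
BIN: J -> JSU becomes J -> JC, C -> SU; J -> USA becomes J -> UD, D -> SA; S -> BSJ becomes S -> BE, E -> SJ; S -> JJJ becomes S -> JF, F -> JJ.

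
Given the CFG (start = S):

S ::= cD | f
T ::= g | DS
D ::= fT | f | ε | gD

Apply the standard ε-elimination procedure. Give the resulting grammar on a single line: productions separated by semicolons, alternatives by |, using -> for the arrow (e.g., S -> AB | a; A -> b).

Nullable set: {D}.
S -> cD: D nullable, giving c | cD.
Drop D -> ε.
D -> gD: D nullable, giving g | gD.
T -> DS: D nullable, giving DS | S.
Unchanged (no nullable symbols): S -> f; D -> f; D -> fT; T -> g.

S -> c | f | cD; D -> f | g | fT | gD; T -> S | g | DS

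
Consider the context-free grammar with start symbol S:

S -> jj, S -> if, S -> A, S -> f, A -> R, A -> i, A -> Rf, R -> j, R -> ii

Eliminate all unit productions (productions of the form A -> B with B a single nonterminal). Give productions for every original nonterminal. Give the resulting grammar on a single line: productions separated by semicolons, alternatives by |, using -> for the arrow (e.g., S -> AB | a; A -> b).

Unit productions: A->R, S->A.
Unit pairs (A ⇒* B via units): (A,R), (S,A), (S,R).
S: inherits non-unit rules of {A, R, S} → Rf | f | i | if | ii | j | jj.
A: inherits non-unit rules of {A, R} → Rf | i | ii | j.
R: inherits non-unit rules of {R} → ii | j.

S -> f | i | j | Rf | if | ii | jj; A -> i | j | Rf | ii; R -> j | ii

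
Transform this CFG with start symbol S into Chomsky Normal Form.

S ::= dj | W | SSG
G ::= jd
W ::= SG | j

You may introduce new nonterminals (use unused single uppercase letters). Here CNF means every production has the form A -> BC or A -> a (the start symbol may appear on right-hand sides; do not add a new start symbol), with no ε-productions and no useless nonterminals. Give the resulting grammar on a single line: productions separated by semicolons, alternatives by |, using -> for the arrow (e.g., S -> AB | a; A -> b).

No ε-productions.
After unit-elimination: S -> j | SG | dj | SSG; G -> jd; W -> j | SG.
TERM: introduce B -> d, A -> j and substitute in every rule of length ≥2.
BIN: S -> SSG becomes S -> SC, C -> SG.
Drop unreachable/unproductive: W.

S -> j | BA | SC | SG; A -> j; B -> d; C -> SG; G -> AB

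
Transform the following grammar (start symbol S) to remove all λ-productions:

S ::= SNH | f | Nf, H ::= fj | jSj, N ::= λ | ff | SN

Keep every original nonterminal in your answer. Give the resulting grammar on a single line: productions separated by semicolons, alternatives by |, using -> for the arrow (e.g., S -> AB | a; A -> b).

S -> f | Nf | SH | SNH; H -> fj | jSj; N -> S | SN | ff

Nullable set: {N}.
S -> Nf: N nullable, giving Nf | f.
S -> SNH: N nullable, giving SH | SNH.
Drop N -> λ.
N -> SN: N nullable, giving S | SN.
Unchanged (no nullable symbols): S -> f; H -> fj; H -> jSj; N -> ff.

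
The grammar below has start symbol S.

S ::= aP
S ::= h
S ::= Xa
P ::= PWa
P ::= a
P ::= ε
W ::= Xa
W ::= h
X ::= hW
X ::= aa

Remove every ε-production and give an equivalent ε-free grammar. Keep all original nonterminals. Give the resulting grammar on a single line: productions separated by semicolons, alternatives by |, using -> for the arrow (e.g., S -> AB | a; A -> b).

S -> a | h | Xa | aP; P -> a | Wa | PWa; W -> h | Xa; X -> aa | hW

Nullable set: {P}.
S -> aP: P nullable, giving a | aP.
Drop P -> ε.
P -> PWa: P nullable, giving PWa | Wa.
Unchanged (no nullable symbols): S -> Xa; S -> h; P -> a; W -> Xa; W -> h; X -> aa; X -> hW.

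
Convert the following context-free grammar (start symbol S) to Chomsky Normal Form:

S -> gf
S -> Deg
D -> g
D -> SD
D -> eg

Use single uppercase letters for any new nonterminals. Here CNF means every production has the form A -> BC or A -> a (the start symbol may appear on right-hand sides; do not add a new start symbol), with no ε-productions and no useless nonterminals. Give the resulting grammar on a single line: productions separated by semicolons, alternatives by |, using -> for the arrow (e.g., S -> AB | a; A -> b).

S -> BC | DE; A -> e; B -> g; C -> f; D -> g | AB | SD; E -> AB

No ε-productions.
No unit productions to eliminate.
TERM: introduce A -> e, C -> f, B -> g and substitute in every rule of length ≥2.
BIN: S -> DAB becomes S -> DE, E -> AB.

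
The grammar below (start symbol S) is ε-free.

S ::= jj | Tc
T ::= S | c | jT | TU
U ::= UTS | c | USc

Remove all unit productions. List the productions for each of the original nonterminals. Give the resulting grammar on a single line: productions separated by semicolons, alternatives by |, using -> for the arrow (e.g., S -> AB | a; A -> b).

Unit productions: T->S.
Unit pairs (A ⇒* B via units): (T,S).
S: inherits non-unit rules of {S} → Tc | jj.
T: inherits non-unit rules of {S, T} → TU | Tc | c | jT | jj.
U: inherits non-unit rules of {U} → USc | UTS | c.

S -> Tc | jj; T -> c | TU | Tc | jT | jj; U -> c | USc | UTS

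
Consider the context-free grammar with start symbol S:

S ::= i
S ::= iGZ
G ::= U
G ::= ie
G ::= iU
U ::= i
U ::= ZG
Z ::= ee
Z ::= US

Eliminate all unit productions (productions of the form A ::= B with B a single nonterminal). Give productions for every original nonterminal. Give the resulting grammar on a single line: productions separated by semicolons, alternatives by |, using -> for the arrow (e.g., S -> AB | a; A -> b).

Unit productions: G->U.
Unit pairs (A ⇒* B via units): (G,U).
S: inherits non-unit rules of {S} → i | iGZ.
G: inherits non-unit rules of {G, U} → ZG | i | iU | ie.
U: inherits non-unit rules of {U} → ZG | i.
Z: inherits non-unit rules of {Z} → US | ee.

S -> i | iGZ; G -> i | ZG | iU | ie; U -> i | ZG; Z -> US | ee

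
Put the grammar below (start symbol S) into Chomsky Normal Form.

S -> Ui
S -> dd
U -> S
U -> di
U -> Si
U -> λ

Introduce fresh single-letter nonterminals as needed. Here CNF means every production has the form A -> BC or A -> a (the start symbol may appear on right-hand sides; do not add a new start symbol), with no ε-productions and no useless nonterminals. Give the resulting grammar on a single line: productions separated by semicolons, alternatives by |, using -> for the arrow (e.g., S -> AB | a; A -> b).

Nullable: {U}; after ε-elimination: S -> i | Ui | dd; U -> S | Si | di.
After unit-elimination: S -> i | Ui | dd; U -> i | Si | Ui | dd | di.
TERM: introduce B -> d, A -> i and substitute in every rule of length ≥2.

S -> i | BB | UA; A -> i; B -> d; U -> i | BA | BB | SA | UA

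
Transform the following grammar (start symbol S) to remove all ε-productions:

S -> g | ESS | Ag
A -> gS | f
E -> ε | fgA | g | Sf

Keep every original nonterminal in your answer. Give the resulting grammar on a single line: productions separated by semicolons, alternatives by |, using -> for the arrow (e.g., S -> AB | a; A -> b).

Nullable set: {E}.
S -> ESS: E nullable, giving ESS | SS.
Drop E -> ε.
Unchanged (no nullable symbols): S -> Ag; S -> g; A -> f; A -> gS; E -> Sf; E -> fgA; E -> g.

S -> g | Ag | SS | ESS; A -> f | gS; E -> g | Sf | fgA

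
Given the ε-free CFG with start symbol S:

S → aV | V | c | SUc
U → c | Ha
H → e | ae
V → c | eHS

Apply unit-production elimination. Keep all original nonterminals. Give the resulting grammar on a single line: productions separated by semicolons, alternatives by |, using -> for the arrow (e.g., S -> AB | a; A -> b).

Unit productions: S->V.
Unit pairs (A ⇒* B via units): (S,V).
S: inherits non-unit rules of {S, V} → SUc | aV | c | eHS.
H: inherits non-unit rules of {H} → ae | e.
U: inherits non-unit rules of {U} → Ha | c.
V: inherits non-unit rules of {V} → c | eHS.

S -> c | aV | SUc | eHS; H -> e | ae; U -> c | Ha; V -> c | eHS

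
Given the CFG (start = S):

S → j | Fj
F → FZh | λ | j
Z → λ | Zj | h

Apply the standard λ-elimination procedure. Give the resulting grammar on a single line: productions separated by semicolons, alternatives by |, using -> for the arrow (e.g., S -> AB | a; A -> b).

Nullable set: {F, Z}.
S -> Fj: F nullable, giving Fj | j.
Drop F -> λ.
F -> FZh: F, Z nullable, giving FZh | Fh | Zh | h.
Drop Z -> λ.
Z -> Zj: Z nullable, giving Zj | j.
Unchanged (no nullable symbols): S -> j; F -> j; Z -> h.

S -> j | Fj; F -> h | j | Fh | Zh | FZh; Z -> h | j | Zj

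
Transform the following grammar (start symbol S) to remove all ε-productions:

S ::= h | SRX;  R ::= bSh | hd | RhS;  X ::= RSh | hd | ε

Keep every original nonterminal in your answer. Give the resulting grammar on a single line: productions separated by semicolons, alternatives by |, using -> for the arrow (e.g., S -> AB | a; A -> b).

Nullable set: {X}.
S -> SRX: X nullable, giving SR | SRX.
Drop X -> ε.
Unchanged (no nullable symbols): S -> h; R -> RhS; R -> bSh; R -> hd; X -> RSh; X -> hd.

S -> h | SR | SRX; R -> hd | RhS | bSh; X -> hd | RSh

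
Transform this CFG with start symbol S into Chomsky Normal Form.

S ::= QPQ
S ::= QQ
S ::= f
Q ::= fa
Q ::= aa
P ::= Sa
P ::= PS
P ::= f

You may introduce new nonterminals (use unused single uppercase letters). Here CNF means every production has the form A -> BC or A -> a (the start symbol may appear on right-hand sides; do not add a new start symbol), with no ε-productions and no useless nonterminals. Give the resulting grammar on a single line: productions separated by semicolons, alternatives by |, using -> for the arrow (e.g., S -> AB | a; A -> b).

No ε-productions.
No unit productions to eliminate.
TERM: introduce A -> a, B -> f and substitute in every rule of length ≥2.
BIN: S -> QPQ becomes S -> QC, C -> PQ.

S -> f | QC | QQ; A -> a; B -> f; C -> PQ; P -> f | PS | SA; Q -> AA | BA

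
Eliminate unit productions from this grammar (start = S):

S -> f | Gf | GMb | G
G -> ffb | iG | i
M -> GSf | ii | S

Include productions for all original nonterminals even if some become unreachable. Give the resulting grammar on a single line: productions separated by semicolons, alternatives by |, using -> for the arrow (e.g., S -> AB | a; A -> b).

Unit productions: M->S, S->G.
Unit pairs (A ⇒* B via units): (M,G), (M,S), (S,G).
S: inherits non-unit rules of {G, S} → GMb | Gf | f | ffb | i | iG.
G: inherits non-unit rules of {G} → ffb | i | iG.
M: inherits non-unit rules of {G, M, S} → GMb | GSf | Gf | f | ffb | i | iG | ii.

S -> f | i | Gf | iG | GMb | ffb; G -> i | iG | ffb; M -> f | i | Gf | iG | ii | GMb | GSf | ffb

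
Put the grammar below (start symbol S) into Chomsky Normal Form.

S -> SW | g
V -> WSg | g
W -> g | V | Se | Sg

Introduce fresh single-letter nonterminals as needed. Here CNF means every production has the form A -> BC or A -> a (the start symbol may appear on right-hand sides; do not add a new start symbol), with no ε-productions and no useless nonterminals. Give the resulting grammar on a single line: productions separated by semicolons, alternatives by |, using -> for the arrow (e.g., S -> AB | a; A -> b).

S -> g | SW; A -> g; B -> e; D -> SA; W -> g | SA | SB | WD

No ε-productions.
After unit-elimination: S -> g | SW; V -> g | WSg; W -> g | Se | Sg | WSg.
TERM: introduce B -> e, A -> g and substitute in every rule of length ≥2.
BIN: V -> WSA becomes V -> WC, C -> SA; W -> WSA becomes W -> WD, D -> SA.
Drop unreachable/unproductive: V.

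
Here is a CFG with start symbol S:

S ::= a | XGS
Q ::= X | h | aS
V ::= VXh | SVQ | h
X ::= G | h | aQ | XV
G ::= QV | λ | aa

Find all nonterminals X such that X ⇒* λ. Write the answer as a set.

{G, Q, X}

Directly nullable (have an ε-rule): {G}.
X is nullable via X -> G (every symbol on the right is already known nullable).
Q is nullable via Q -> X (every symbol on the right is already known nullable).
Not nullable: S, V — each has a terminal in every rule's right-hand side or depends on a non-nullable symbol.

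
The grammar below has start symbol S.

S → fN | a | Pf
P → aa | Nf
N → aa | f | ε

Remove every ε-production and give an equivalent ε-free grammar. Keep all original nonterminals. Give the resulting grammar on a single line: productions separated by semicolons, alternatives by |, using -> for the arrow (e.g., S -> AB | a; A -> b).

Nullable set: {N}.
S -> fN: N nullable, giving f | fN.
Drop N -> ε.
P -> Nf: N nullable, giving Nf | f.
Unchanged (no nullable symbols): S -> Pf; S -> a; N -> aa; N -> f; P -> aa.

S -> a | f | Pf | fN; N -> f | aa; P -> f | Nf | aa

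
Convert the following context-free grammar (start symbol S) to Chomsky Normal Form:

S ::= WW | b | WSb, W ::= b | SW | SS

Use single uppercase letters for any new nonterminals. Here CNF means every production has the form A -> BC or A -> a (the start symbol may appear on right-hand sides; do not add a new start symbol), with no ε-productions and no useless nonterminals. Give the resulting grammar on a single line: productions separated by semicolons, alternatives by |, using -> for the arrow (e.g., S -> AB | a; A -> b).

No ε-productions.
No unit productions to eliminate.
TERM: introduce A -> b and substitute in every rule of length ≥2.
BIN: S -> WSA becomes S -> WB, B -> SA.

S -> b | WB | WW; A -> b; B -> SA; W -> b | SS | SW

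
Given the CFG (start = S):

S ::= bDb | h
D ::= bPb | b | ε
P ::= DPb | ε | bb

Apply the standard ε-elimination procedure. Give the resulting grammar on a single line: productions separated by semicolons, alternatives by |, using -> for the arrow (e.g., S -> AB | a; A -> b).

Nullable set: {D, P}.
S -> bDb: D nullable, giving bDb | bb.
Drop D -> ε.
D -> bPb: P nullable, giving bPb | bb.
Drop P -> ε.
P -> DPb: D, P nullable, giving DPb | Db | Pb | b.
Unchanged (no nullable symbols): S -> h; D -> b; P -> bb.

S -> h | bb | bDb; D -> b | bb | bPb; P -> b | Db | Pb | bb | DPb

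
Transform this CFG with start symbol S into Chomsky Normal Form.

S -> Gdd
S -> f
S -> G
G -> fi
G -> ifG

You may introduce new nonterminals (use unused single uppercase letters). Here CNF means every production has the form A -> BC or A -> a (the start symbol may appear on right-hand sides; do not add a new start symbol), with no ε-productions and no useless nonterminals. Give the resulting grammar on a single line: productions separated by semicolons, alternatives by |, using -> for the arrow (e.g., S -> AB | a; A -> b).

No ε-productions.
After unit-elimination: S -> f | fi | Gdd | ifG; G -> fi | ifG.
TERM: introduce C -> d, A -> f, B -> i and substitute in every rule of length ≥2.
BIN: G -> BAG becomes G -> BD, D -> AG; S -> BAG becomes S -> BE, E -> AG; S -> GCC becomes S -> GF, F -> CC.

S -> f | AB | BE | GF; A -> f; B -> i; C -> d; D -> AG; E -> AG; F -> CC; G -> AB | BD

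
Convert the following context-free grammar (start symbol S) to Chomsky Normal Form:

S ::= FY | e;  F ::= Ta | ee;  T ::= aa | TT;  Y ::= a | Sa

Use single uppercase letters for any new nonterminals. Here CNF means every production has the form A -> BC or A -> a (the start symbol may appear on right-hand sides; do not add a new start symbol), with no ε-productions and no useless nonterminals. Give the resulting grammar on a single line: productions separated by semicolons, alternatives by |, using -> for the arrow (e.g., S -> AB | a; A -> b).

No ε-productions.
No unit productions to eliminate.
TERM: introduce A -> a, B -> e and substitute in every rule of length ≥2.

S -> e | FY; A -> a; B -> e; F -> BB | TA; T -> AA | TT; Y -> a | SA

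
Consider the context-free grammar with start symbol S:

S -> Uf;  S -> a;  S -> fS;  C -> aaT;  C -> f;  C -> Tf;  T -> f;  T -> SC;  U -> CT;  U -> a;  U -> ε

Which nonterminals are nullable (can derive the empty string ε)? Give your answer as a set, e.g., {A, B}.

{U}

Directly nullable (have an ε-rule): {U}.
Not nullable: C, S, T — each has a terminal in every rule's right-hand side or depends on a non-nullable symbol.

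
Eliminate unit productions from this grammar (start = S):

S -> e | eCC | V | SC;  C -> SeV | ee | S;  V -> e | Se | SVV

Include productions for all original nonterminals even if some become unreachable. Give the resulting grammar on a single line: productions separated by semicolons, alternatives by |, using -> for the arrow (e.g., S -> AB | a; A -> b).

Unit productions: C->S, S->V.
Unit pairs (A ⇒* B via units): (C,S), (C,V), (S,V).
S: inherits non-unit rules of {S, V} → SC | SVV | Se | e | eCC.
C: inherits non-unit rules of {C, S, V} → SC | SVV | Se | SeV | e | eCC | ee.
V: inherits non-unit rules of {V} → SVV | Se | e.

S -> e | SC | Se | SVV | eCC; C -> e | SC | Se | ee | SVV | SeV | eCC; V -> e | Se | SVV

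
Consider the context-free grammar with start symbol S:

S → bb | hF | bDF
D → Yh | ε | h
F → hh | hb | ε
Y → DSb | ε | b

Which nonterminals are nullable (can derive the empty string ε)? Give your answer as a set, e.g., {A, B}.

Directly nullable (have an ε-rule): {D, F, Y}.
Not nullable: S — each has a terminal in every rule's right-hand side or depends on a non-nullable symbol.

{D, F, Y}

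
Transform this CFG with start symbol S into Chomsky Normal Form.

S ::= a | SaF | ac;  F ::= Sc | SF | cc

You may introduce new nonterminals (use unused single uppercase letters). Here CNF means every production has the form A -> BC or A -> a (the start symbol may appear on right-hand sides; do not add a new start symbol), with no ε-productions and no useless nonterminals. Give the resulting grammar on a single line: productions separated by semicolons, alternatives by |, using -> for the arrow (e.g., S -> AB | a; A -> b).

No ε-productions.
No unit productions to eliminate.
TERM: introduce B -> a, A -> c and substitute in every rule of length ≥2.
BIN: S -> SBF becomes S -> SC, C -> BF.

S -> a | BA | SC; A -> c; B -> a; C -> BF; F -> AA | SA | SF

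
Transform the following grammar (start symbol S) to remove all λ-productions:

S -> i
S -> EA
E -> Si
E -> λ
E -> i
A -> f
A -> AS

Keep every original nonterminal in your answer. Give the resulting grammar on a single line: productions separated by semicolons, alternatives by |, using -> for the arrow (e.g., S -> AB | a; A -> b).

S -> A | i | EA; A -> f | AS; E -> i | Si

Nullable set: {E}.
S -> EA: E nullable, giving A | EA.
Drop E -> λ.
Unchanged (no nullable symbols): S -> i; A -> AS; A -> f; E -> Si; E -> i.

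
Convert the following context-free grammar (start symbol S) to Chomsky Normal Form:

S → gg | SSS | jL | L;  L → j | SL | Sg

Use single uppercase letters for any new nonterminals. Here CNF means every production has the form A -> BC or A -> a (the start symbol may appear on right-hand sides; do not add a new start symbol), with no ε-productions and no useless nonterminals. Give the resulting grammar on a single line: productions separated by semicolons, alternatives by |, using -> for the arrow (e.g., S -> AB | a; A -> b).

S -> j | AA | BL | SA | SC | SL; A -> g; B -> j; C -> SS; L -> j | SA | SL

No ε-productions.
After unit-elimination: S -> j | SL | Sg | gg | jL | SSS; L -> j | SL | Sg.
TERM: introduce A -> g, B -> j and substitute in every rule of length ≥2.
BIN: S -> SSS becomes S -> SC, C -> SS.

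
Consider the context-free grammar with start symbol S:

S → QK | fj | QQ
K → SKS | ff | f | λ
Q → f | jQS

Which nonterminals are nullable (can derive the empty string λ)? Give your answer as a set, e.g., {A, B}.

Directly nullable (have an ε-rule): {K}.
Not nullable: Q, S — each has a terminal in every rule's right-hand side or depends on a non-nullable symbol.

{K}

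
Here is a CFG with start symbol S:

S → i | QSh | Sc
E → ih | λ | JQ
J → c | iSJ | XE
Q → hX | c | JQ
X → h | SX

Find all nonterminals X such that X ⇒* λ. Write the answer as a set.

{E}

Directly nullable (have an ε-rule): {E}.
Not nullable: J, Q, S, X — each has a terminal in every rule's right-hand side or depends on a non-nullable symbol.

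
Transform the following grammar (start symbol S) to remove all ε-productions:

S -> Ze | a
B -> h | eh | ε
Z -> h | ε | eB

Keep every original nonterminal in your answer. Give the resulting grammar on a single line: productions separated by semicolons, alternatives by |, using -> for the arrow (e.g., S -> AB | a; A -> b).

S -> a | e | Ze; B -> h | eh; Z -> e | h | eB

Nullable set: {B, Z}.
S -> Ze: Z nullable, giving Ze | e.
Drop B -> ε.
Drop Z -> ε.
Z -> eB: B nullable, giving e | eB.
Unchanged (no nullable symbols): S -> a; B -> eh; B -> h; Z -> h.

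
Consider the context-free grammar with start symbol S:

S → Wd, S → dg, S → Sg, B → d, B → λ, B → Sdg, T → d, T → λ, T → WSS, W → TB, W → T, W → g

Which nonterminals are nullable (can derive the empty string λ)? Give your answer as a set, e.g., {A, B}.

Directly nullable (have an ε-rule): {B, T}.
W is nullable via W -> T (every symbol on the right is already known nullable).
Not nullable: S — each has a terminal in every rule's right-hand side or depends on a non-nullable symbol.

{B, T, W}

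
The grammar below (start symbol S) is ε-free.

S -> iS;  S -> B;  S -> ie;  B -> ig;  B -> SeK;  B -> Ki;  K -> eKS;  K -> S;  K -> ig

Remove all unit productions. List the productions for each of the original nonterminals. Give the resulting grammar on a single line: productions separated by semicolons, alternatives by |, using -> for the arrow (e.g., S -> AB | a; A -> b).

S -> Ki | iS | ie | ig | SeK; B -> Ki | ig | SeK; K -> Ki | iS | ie | ig | SeK | eKS

Unit productions: K->S, S->B.
Unit pairs (A ⇒* B via units): (K,B), (K,S), (S,B).
S: inherits non-unit rules of {B, S} → Ki | SeK | iS | ie | ig.
B: inherits non-unit rules of {B} → Ki | SeK | ig.
K: inherits non-unit rules of {B, K, S} → Ki | SeK | eKS | iS | ie | ig.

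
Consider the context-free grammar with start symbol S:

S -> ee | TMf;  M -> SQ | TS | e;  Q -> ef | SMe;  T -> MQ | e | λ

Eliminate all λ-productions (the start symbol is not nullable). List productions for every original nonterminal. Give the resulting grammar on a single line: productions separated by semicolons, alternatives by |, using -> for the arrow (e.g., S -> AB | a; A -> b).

Nullable set: {T}.
S -> TMf: T nullable, giving Mf | TMf.
M -> TS: T nullable, giving S | TS.
Drop T -> λ.
Unchanged (no nullable symbols): S -> ee; M -> SQ; M -> e; Q -> SMe; Q -> ef; T -> MQ; T -> e.

S -> Mf | ee | TMf; M -> S | e | SQ | TS; Q -> ef | SMe; T -> e | MQ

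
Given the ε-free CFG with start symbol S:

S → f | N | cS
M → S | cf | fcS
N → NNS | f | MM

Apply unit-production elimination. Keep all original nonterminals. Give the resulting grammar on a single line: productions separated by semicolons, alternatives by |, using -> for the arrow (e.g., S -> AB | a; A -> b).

Unit productions: M->S, S->N.
Unit pairs (A ⇒* B via units): (M,N), (M,S), (S,N).
S: inherits non-unit rules of {N, S} → MM | NNS | cS | f.
M: inherits non-unit rules of {M, N, S} → MM | NNS | cS | cf | f | fcS.
N: inherits non-unit rules of {N} → MM | NNS | f.

S -> f | MM | cS | NNS; M -> f | MM | cS | cf | NNS | fcS; N -> f | MM | NNS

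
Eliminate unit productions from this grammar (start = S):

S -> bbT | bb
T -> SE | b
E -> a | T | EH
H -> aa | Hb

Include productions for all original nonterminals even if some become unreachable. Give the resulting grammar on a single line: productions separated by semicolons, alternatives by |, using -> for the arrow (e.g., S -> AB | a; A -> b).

Unit productions: E->T.
Unit pairs (A ⇒* B via units): (E,T).
S: inherits non-unit rules of {S} → bb | bbT.
E: inherits non-unit rules of {E, T} → EH | SE | a | b.
H: inherits non-unit rules of {H} → Hb | aa.
T: inherits non-unit rules of {T} → SE | b.

S -> bb | bbT; E -> a | b | EH | SE; H -> Hb | aa; T -> b | SE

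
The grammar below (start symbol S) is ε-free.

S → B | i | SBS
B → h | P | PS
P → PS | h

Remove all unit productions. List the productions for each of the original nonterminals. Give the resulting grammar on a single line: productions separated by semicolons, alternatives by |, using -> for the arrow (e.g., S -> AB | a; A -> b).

Unit productions: B->P, S->B.
Unit pairs (A ⇒* B via units): (B,P), (S,B), (S,P).
S: inherits non-unit rules of {B, P, S} → PS | SBS | h | i.
B: inherits non-unit rules of {B, P} → PS | h.
P: inherits non-unit rules of {P} → PS | h.

S -> h | i | PS | SBS; B -> h | PS; P -> h | PS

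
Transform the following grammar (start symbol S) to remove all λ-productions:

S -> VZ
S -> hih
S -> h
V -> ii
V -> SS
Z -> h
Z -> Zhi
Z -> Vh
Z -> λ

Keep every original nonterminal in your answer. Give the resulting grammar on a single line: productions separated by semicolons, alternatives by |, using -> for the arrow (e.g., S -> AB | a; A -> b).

Nullable set: {Z}.
S -> VZ: Z nullable, giving V | VZ.
Drop Z -> λ.
Z -> Zhi: Z nullable, giving Zhi | hi.
Unchanged (no nullable symbols): S -> h; S -> hih; V -> SS; V -> ii; Z -> Vh; Z -> h.

S -> V | h | VZ | hih; V -> SS | ii; Z -> h | Vh | hi | Zhi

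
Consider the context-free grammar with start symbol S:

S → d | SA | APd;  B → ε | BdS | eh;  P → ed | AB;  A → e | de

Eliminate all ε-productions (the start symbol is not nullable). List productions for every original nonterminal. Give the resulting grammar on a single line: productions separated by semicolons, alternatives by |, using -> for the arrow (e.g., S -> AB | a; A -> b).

Nullable set: {B}.
Drop B -> ε.
B -> BdS: B nullable, giving BdS | dS.
P -> AB: B nullable, giving A | AB.
Unchanged (no nullable symbols): S -> APd; S -> SA; S -> d; A -> de; A -> e; B -> eh; P -> ed.

S -> d | SA | APd; A -> e | de; B -> dS | eh | BdS; P -> A | AB | ed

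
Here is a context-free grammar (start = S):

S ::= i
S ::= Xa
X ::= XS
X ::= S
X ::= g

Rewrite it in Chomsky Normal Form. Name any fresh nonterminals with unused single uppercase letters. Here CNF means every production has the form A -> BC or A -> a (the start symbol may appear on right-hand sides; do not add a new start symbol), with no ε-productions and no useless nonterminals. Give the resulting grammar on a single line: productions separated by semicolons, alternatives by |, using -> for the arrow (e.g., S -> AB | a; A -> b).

No ε-productions.
After unit-elimination: S -> i | Xa; X -> g | i | XS | Xa.
TERM: introduce A -> a and substitute in every rule of length ≥2.

S -> i | XA; A -> a; X -> g | i | XA | XS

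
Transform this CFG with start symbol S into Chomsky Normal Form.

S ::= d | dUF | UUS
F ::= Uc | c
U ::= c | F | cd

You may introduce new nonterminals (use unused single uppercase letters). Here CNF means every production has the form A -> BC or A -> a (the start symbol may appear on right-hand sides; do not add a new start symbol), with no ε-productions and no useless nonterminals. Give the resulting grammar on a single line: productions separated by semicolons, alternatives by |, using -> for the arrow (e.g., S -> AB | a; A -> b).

No ε-productions.
After unit-elimination: S -> d | UUS | dUF; F -> c | Uc; U -> c | Uc | cd.
TERM: introduce A -> c, B -> d and substitute in every rule of length ≥2.
BIN: S -> BUF becomes S -> BC, C -> UF; S -> UUS becomes S -> UD, D -> US.

S -> d | BC | UD; A -> c; B -> d; C -> UF; D -> US; F -> c | UA; U -> c | AB | UA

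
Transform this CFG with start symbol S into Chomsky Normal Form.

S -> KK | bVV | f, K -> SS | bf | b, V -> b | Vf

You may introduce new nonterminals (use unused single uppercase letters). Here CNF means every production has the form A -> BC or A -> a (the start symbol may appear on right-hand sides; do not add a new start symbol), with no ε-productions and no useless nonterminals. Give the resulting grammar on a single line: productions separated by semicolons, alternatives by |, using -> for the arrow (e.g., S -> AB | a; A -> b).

No ε-productions.
No unit productions to eliminate.
TERM: introduce A -> b, B -> f and substitute in every rule of length ≥2.
BIN: S -> AVV becomes S -> AC, C -> VV.

S -> f | AC | KK; A -> b; B -> f; C -> VV; K -> b | AB | SS; V -> b | VB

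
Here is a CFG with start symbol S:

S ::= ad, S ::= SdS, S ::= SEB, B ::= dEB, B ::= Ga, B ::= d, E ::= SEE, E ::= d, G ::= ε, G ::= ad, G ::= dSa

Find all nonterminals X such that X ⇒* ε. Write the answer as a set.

{G}

Directly nullable (have an ε-rule): {G}.
Not nullable: B, E, S — each has a terminal in every rule's right-hand side or depends on a non-nullable symbol.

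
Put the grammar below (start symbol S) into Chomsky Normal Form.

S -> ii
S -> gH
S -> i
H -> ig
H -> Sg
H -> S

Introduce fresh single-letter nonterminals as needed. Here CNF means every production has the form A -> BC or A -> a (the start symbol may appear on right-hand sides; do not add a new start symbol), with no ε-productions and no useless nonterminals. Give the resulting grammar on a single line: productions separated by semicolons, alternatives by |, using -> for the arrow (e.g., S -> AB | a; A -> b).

S -> i | AH | BB; A -> g; B -> i; H -> i | AH | BA | BB | SA

No ε-productions.
After unit-elimination: S -> i | gH | ii; H -> i | Sg | gH | ig | ii.
TERM: introduce A -> g, B -> i and substitute in every rule of length ≥2.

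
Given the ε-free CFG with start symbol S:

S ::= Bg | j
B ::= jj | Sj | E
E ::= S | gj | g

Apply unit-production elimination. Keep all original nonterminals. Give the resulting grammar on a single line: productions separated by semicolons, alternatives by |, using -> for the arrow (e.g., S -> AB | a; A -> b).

Unit productions: B->E, E->S.
Unit pairs (A ⇒* B via units): (B,E), (B,S), (E,S).
S: inherits non-unit rules of {S} → Bg | j.
B: inherits non-unit rules of {B, E, S} → Bg | Sj | g | gj | j | jj.
E: inherits non-unit rules of {E, S} → Bg | g | gj | j.

S -> j | Bg; B -> g | j | Bg | Sj | gj | jj; E -> g | j | Bg | gj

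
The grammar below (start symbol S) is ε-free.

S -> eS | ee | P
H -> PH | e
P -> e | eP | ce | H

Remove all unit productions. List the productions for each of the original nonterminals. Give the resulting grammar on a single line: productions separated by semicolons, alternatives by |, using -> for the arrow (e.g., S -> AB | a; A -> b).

S -> e | PH | ce | eP | eS | ee; H -> e | PH; P -> e | PH | ce | eP

Unit productions: P->H, S->P.
Unit pairs (A ⇒* B via units): (P,H), (S,H), (S,P).
S: inherits non-unit rules of {H, P, S} → PH | ce | e | eP | eS | ee.
H: inherits non-unit rules of {H} → PH | e.
P: inherits non-unit rules of {H, P} → PH | ce | e | eP.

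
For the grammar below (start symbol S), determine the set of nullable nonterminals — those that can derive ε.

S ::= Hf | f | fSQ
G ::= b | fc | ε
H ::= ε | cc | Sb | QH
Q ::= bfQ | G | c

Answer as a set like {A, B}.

{G, H, Q}

Directly nullable (have an ε-rule): {G, H}.
Q is nullable via Q -> G (every symbol on the right is already known nullable).
Not nullable: S — each has a terminal in every rule's right-hand side or depends on a non-nullable symbol.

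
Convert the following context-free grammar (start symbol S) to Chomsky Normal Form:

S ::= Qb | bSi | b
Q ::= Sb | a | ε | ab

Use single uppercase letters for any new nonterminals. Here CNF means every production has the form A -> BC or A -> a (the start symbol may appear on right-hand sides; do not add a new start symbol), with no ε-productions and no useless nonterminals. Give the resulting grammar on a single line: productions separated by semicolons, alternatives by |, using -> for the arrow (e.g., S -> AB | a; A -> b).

Nullable: {Q}; after ε-elimination: S -> b | Qb | bSi; Q -> a | Sb | ab.
No unit productions to eliminate.
TERM: introduce B -> a, A -> b, C -> i and substitute in every rule of length ≥2.
BIN: S -> ASC becomes S -> AD, D -> SC.

S -> b | AD | QA; A -> b; B -> a; C -> i; D -> SC; Q -> a | BA | SA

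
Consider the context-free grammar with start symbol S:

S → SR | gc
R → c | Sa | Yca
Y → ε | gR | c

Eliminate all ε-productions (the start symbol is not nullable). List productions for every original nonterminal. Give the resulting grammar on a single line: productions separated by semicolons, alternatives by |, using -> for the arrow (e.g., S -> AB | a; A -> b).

Nullable set: {Y}.
R -> Yca: Y nullable, giving Yca | ca.
Drop Y -> ε.
Unchanged (no nullable symbols): S -> SR; S -> gc; R -> Sa; R -> c; Y -> c; Y -> gR.

S -> SR | gc; R -> c | Sa | ca | Yca; Y -> c | gR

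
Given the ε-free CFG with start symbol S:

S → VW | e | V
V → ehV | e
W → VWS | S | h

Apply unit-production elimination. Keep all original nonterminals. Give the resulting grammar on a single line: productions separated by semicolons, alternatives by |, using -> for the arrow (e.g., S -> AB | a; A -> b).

Unit productions: S->V, W->S.
Unit pairs (A ⇒* B via units): (S,V), (W,S), (W,V).
S: inherits non-unit rules of {S, V} → VW | e | ehV.
V: inherits non-unit rules of {V} → e | ehV.
W: inherits non-unit rules of {S, V, W} → VW | VWS | e | ehV | h.

S -> e | VW | ehV; V -> e | ehV; W -> e | h | VW | VWS | ehV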